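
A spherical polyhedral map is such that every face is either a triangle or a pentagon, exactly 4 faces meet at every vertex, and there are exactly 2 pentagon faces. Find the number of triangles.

10

Let x be the number of triangles; then F = 2 + x.
Edge–face incidences: 2E = 5·2 + 3·x = 10 + 3x.
Every vertex has degree 4, so 4V = 2E.
Euler: V − E + F = 2 ⇒ (2E)/4 − E + (2 + x) = 2.
Multiply by 8: 2·(2E) − 4·(2E) + 8·(2 + x) = 16, i.e. 16 + 8x − 2·(10 + 3x) = 16.
Collecting terms: 2x − 4 = 16, so 2x = 20, so x = 10.
Then 2E = 10 + 3·10 = 40, so E = 20, V = 2E/4 = 10, F = 2 + 10 = 12.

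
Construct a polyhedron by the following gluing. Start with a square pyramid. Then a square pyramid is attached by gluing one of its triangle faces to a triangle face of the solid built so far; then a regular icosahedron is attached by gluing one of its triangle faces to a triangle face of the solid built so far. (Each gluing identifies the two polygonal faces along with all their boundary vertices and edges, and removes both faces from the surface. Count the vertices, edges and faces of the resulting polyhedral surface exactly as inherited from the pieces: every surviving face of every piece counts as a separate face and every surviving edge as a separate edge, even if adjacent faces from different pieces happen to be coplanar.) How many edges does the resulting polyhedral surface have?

A square pyramid: V=5, E=8, F=5.
Attach a square pyramid (V=5, E=8, F=5) along a 3-gon: merge 3 vertices and 3 edges, delete both glued faces → V=7, E=13, F=8.
Attach a regular icosahedron (V=12, E=30, F=20) along a 3-gon: merge 3 vertices and 3 edges, delete both glued faces → V=16, E=40, F=26.
Check: V − E + F = 16 − 40 + 26 = 2.

40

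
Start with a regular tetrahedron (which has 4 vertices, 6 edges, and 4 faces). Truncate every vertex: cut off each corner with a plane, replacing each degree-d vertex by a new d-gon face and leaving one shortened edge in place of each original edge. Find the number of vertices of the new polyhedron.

12

Truncation replaces each original edge-end by a new vertex, so V′ = 2E = 12.
Each original edge survives, and each old vertex of degree d contributes d new edges; summing degrees gives Σd = 2E, so E′ = E + 2E = 3E = 18.
Each original face survives and each original vertex becomes one new face: F′ = F + V = 8.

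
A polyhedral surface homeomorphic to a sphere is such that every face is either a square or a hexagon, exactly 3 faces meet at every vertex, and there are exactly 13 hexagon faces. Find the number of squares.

6

Let x be the number of squares; then F = 13 + x.
Edge–face incidences: 2E = 6·13 + 4·x = 78 + 4x.
Every vertex has degree 3, so 3V = 2E.
Euler: V − E + F = 2 ⇒ (2E)/3 − E + (13 + x) = 2.
Multiply by 6: 2·(2E) − 3·(2E) + 6·(13 + x) = 12, i.e. 78 + 6x − (78 + 4x) = 12.
Collecting terms: 2x = 12, so x = 6.
Then 2E = 78 + 4·6 = 102, so E = 51, V = 2E/3 = 34, F = 13 + 6 = 19.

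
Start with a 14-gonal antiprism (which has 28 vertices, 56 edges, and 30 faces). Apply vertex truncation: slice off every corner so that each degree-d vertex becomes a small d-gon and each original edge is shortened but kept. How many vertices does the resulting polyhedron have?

112

Truncation replaces each original edge-end by a new vertex, so V′ = 2E = 112.
Each original edge survives, and each old vertex of degree d contributes d new edges; summing degrees gives Σd = 2E, so E′ = E + 2E = 3E = 168.
Each original face survives and each original vertex becomes one new face: F′ = F + V = 58.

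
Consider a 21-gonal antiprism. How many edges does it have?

84

An antiprism on an n-gon has two n-gon caps and 2n triangles: V = 2·21 = 42, E = 4·21 = 84, F = 2·21 + 2 = 44.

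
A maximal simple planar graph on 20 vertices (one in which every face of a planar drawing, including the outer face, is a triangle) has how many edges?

54

In a plane triangulation 3F = 2E and V − E + F = 2, so E = 3V − 6 = 3·20 − 6 = 54.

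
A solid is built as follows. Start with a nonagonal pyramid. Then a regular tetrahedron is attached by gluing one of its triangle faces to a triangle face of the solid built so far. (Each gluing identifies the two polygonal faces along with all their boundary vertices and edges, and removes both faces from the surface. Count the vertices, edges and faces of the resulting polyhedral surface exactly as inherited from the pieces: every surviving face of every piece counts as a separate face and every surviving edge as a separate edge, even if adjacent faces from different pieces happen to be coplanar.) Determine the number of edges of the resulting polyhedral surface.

21

A nonagonal pyramid: V=10, E=18, F=10.
Attach a regular tetrahedron (V=4, E=6, F=4) along a 3-gon: merge 3 vertices and 3 edges, delete both glued faces → V=11, E=21, F=12.
Check: V − E + F = 11 − 21 + 12 = 2.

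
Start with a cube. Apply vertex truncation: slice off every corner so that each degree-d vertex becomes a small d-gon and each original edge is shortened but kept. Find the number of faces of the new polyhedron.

The base solid has V = 8, E = 12, F = 6.
Truncation replaces each original edge-end by a new vertex, so V′ = 2E = 24.
Each original edge survives, and each old vertex of degree d contributes d new edges; summing degrees gives Σd = 2E, so E′ = E + 2E = 3E = 36.
Each original face survives and each original vertex becomes one new face: F′ = F + V = 14.

14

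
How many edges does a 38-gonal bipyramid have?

114

A bipyramid over an n-gon has 2n triangular faces and n + 2 vertices: V = 38 + 2 = 40, E = 3·38 = 114, F = 2·38 = 76.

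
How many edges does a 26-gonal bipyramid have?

78

A bipyramid over an n-gon has 2n triangular faces and n + 2 vertices: V = 26 + 2 = 28, E = 3·26 = 78, F = 2·26 = 52.
Check: V − E + F = 28 − 78 + 52 = 2.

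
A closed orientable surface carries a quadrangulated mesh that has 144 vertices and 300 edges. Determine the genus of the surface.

Every face is a square and each edge borders two faces, so 4F = 2·300, giving F = 150.
χ = V − E + F = 144 − 300 + 150 = -6.
For a closed orientable surface χ = 2 − 2g, so g = (2 − (-6))/2 = 4.

4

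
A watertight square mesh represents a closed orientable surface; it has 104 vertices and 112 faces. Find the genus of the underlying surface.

5

Every face is a square, so 2E = 4·112 = 448, giving E = 224.
χ = V − E + F = 104 − 224 + 112 = -8.
For a closed orientable surface χ = 2 − 2g, so g = (2 − (-8))/2 = 5.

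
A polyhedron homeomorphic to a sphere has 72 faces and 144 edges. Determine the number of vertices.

74

Here V − E + F = 2.
V = 2 + E − F = 2 + 144 − 72 = 74.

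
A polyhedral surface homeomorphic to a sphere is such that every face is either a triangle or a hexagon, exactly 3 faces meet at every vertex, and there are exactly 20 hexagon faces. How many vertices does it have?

44

Let x be the number of triangles; then F = 20 + x.
Edge–face incidences: 2E = 6·20 + 3·x = 120 + 3x.
Every vertex has degree 3, so 3V = 2E.
Euler: V − E + F = 2 ⇒ (2E)/3 − E + (20 + x) = 2.
Multiply by 6: 2·(2E) − 3·(2E) + 6·(20 + x) = 12, i.e. 120 + 6x − (120 + 3x) = 12.
Collecting terms: 3x = 12, so x = 4.
Then 2E = 120 + 3·4 = 132, so E = 66, V = 2E/3 = 44, F = 20 + 4 = 24.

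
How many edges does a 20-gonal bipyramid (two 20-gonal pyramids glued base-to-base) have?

60

A bipyramid over an n-gon has 2n triangular faces and n + 2 vertices: V = 20 + 2 = 22, E = 3·20 = 60, F = 2·20 = 40.
Check: V − E + F = 22 − 60 + 40 = 2.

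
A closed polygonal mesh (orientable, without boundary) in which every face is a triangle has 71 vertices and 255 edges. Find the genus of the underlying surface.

Every face is a triangle and each edge borders two faces, so 3F = 2·255, giving F = 170.
χ = V − E + F = 71 − 255 + 170 = -14.
For a closed orientable surface χ = 2 − 2g, so g = (2 − (-14))/2 = 8.

8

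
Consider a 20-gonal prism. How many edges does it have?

A prism on an n-gon has two n-gon bases and n rectangular sides: V = 2·20 = 40, E = 3·20 = 60, F = 20 + 2 = 22.

60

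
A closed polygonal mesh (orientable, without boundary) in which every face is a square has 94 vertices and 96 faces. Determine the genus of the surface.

2

Every face is a square, so 2E = 4·96 = 384, giving E = 192.
χ = V − E + F = 94 − 192 + 96 = -2.
For a closed orientable surface χ = 2 − 2g, so g = (2 − (-2))/2 = 2.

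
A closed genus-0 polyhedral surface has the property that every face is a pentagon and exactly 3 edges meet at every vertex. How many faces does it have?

Each face has 5 edges and each edge borders two faces, so 2E = 5F.
Each vertex has degree 3, so 3V = 2E and hence V = 5F/3.
Euler: V − E + F = 2 ⇒ (5F/3) − (5F/2) + F = 2.
Multiply by 6: (10 − 15 + 6)F = 12, i.e. 1F = 12.
So F = 12, E = 5·12/2 = 30, V = 5·12/3 = 20.

12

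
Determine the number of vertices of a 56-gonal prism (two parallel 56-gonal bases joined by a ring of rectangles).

A prism on an n-gon has two n-gon bases and n rectangular sides: V = 2·56 = 112, E = 3·56 = 168, F = 56 + 2 = 58.

112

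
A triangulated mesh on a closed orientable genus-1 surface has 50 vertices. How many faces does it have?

100

χ = 2 − 2·1 = 0, and every face is a triangle so 3F = 2E.
V − E + F = 0 with E = 3F/2 gives 50 − (3/2 − 1)·F = 0, so F = 100 and E = 150.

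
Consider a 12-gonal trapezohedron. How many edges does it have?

48

The n-trapezohedron (dual of the n-antiprism) has V = 2·12 + 2 = 26, E = 4·12 = 48, F = 2·12 = 24.
Check: V − E + F = 26 − 48 + 24 = 2.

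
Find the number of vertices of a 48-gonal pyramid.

A pyramid on an n-gon base has one n-gon and n triangles: V = 48 + 1 = 49, E = 2·48 = 96, F = 48 + 1 = 49.

49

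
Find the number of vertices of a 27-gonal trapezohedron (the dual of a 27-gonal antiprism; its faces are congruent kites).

The n-trapezohedron (dual of the n-antiprism) has V = 2·27 + 2 = 56, E = 4·27 = 108, F = 2·27 = 54.

56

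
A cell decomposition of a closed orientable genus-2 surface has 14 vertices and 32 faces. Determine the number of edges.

48

For a closed orientable surface of genus 2, χ = 2 − 2·2 = -2.
E = V + F − (-2) = 14 + 32 − (-2) = 48.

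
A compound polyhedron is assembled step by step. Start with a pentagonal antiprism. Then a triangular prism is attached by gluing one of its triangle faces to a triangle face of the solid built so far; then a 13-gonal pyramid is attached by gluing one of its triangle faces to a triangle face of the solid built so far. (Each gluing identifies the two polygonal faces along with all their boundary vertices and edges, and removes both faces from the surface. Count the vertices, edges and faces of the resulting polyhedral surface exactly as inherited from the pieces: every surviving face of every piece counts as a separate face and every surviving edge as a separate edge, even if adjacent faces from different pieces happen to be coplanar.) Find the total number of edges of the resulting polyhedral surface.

49

A pentagonal antiprism: V=10, E=20, F=12.
Attach a triangular prism (V=6, E=9, F=5) along a 3-gon: merge 3 vertices and 3 edges, delete both glued faces → V=13, E=26, F=15.
Attach a 13-gonal pyramid (V=14, E=26, F=14) along a 3-gon: merge 3 vertices and 3 edges, delete both glued faces → V=24, E=49, F=27.
Check: V − E + F = 24 − 49 + 27 = 2.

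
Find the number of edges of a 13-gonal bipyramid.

39

A bipyramid over an n-gon has 2n triangular faces and n + 2 vertices: V = 13 + 2 = 15, E = 3·13 = 39, F = 2·13 = 26.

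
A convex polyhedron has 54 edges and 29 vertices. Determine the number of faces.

27

Here V − E + F = 2.
F = 2 − V + E = 2 − 29 + 54 = 27.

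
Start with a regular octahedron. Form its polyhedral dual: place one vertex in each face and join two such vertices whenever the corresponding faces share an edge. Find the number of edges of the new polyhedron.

12

The base solid has V = 6, E = 12, F = 8.
The dual swaps V and F and preserves E: V′ = F = 8, E′ = E = 12, F′ = V = 6.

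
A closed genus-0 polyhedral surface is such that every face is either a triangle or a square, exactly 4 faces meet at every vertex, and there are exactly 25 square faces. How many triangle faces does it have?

8

Let x be the number of triangles; then F = 25 + x.
Edge–face incidences: 2E = 4·25 + 3·x = 100 + 3x.
Every vertex has degree 4, so 4V = 2E.
Euler: V − E + F = 2 ⇒ (2E)/4 − E + (25 + x) = 2.
Multiply by 8: 2·(2E) − 4·(2E) + 8·(25 + x) = 16, i.e. 200 + 8x − 2·(100 + 3x) = 16.
Collecting terms: 2x = 16, so x = 8.
Then 2E = 100 + 3·8 = 124, so E = 62, V = 2E/4 = 31, F = 25 + 8 = 33.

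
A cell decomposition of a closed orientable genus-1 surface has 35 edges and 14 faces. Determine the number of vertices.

21

For a closed orientable surface of genus 1, χ = 2 − 2·1 = 0.
V = 0 + E − F = 0 + 35 − 14 = 21.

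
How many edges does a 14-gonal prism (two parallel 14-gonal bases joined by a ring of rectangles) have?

A prism on an n-gon has two n-gon bases and n rectangular sides: V = 2·14 = 28, E = 3·14 = 42, F = 14 + 2 = 16.

42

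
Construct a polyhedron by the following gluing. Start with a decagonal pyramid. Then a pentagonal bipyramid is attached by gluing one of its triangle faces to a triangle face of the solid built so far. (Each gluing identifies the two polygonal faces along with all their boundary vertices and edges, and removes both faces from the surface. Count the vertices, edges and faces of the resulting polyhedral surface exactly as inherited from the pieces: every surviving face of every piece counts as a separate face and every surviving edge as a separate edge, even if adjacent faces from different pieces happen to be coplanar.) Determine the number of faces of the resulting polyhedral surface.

19

A decagonal pyramid: V=11, E=20, F=11.
Attach a pentagonal bipyramid (V=7, E=15, F=10) along a 3-gon: merge 3 vertices and 3 edges, delete both glued faces → V=15, E=32, F=19.
Check: V − E + F = 15 − 32 + 19 = 2.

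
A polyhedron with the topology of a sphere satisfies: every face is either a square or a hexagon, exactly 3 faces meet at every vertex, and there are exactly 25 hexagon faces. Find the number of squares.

6

Let x be the number of squares; then F = 25 + x.
Edge–face incidences: 2E = 6·25 + 4·x = 150 + 4x.
Every vertex has degree 3, so 3V = 2E.
Euler: V − E + F = 2 ⇒ (2E)/3 − E + (25 + x) = 2.
Multiply by 6: 2·(2E) − 3·(2E) + 6·(25 + x) = 12, i.e. 150 + 6x − (150 + 4x) = 12.
Collecting terms: 2x = 12, so x = 6.
Then 2E = 150 + 4·6 = 174, so E = 87, V = 2E/3 = 58, F = 25 + 6 = 31.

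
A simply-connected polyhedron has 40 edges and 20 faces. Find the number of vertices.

Here V − E + F = 2.
V = 2 + E − F = 2 + 40 − 20 = 22.

22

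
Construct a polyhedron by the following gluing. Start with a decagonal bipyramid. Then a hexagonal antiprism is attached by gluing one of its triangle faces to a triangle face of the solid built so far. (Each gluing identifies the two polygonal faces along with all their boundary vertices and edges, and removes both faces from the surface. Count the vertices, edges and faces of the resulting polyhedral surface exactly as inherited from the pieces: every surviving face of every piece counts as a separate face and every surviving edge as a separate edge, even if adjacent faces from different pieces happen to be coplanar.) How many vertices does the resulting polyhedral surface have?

A decagonal bipyramid: V=12, E=30, F=20.
Attach a hexagonal antiprism (V=12, E=24, F=14) along a 3-gon: merge 3 vertices and 3 edges, delete both glued faces → V=21, E=51, F=32.
Check: V − E + F = 21 − 51 + 32 = 2.

21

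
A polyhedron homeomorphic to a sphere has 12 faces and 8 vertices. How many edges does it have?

18

Here V − E + F = 2.
E = V + F − (2) = 8 + 12 − (2) = 18.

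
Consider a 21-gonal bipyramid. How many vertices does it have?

A bipyramid over an n-gon has 2n triangular faces and n + 2 vertices: V = 21 + 2 = 23, E = 3·21 = 63, F = 2·21 = 42.

23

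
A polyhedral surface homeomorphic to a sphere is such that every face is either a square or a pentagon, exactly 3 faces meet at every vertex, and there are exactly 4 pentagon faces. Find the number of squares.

Let x be the number of squares; then F = 4 + x.
Edge–face incidences: 2E = 5·4 + 4·x = 20 + 4x.
Every vertex has degree 3, so 3V = 2E.
Euler: V − E + F = 2 ⇒ (2E)/3 − E + (4 + x) = 2.
Multiply by 6: 2·(2E) − 3·(2E) + 6·(4 + x) = 12, i.e. 24 + 6x − (20 + 4x) = 12.
Collecting terms: 2x + 4 = 12, so 2x = 8, so x = 4.
Then 2E = 20 + 4·4 = 36, so E = 18, V = 2E/3 = 12, F = 4 + 4 = 8.

4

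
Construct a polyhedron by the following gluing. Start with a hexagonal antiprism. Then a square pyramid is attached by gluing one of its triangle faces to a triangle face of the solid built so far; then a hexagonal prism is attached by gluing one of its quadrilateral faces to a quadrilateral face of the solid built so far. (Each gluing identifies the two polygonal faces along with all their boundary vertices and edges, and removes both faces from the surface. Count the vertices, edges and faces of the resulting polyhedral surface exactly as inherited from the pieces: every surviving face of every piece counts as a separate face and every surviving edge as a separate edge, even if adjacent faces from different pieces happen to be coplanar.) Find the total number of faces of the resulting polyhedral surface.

23

A hexagonal antiprism: V=12, E=24, F=14.
Attach a square pyramid (V=5, E=8, F=5) along a 3-gon: merge 3 vertices and 3 edges, delete both glued faces → V=14, E=29, F=17.
Attach a hexagonal prism (V=12, E=18, F=8) along a 4-gon: merge 4 vertices and 4 edges, delete both glued faces → V=22, E=43, F=23.
Check: V − E + F = 22 − 43 + 23 = 2.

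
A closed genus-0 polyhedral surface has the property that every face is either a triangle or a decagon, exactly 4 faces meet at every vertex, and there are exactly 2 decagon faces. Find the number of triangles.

20

Let x be the number of triangles; then F = 2 + x.
Edge–face incidences: 2E = 10·2 + 3·x = 20 + 3x.
Every vertex has degree 4, so 4V = 2E.
Euler: V − E + F = 2 ⇒ (2E)/4 − E + (2 + x) = 2.
Multiply by 8: 2·(2E) − 4·(2E) + 8·(2 + x) = 16, i.e. 16 + 8x − 2·(20 + 3x) = 16.
Collecting terms: 2x − 24 = 16, so 2x = 40, so x = 20.
Then 2E = 20 + 3·20 = 80, so E = 40, V = 2E/4 = 20, F = 2 + 20 = 22.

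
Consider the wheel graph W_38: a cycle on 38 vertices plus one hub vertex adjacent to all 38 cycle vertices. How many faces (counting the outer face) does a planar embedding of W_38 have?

39

W_38 has V = 38 + 1 = 39 vertices and E = 2·38 = 76 edges.
By Euler's formula F = 2 − V + E = 2 − 39 + 76 = 39.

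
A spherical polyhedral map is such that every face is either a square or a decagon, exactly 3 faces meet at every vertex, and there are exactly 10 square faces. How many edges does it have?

30

Let x be the number of decagons; then F = 10 + x.
Edge–face incidences: 2E = 4·10 + 10·x = 40 + 10x.
Every vertex has degree 3, so 3V = 2E.
Euler: V − E + F = 2 ⇒ (2E)/3 − E + (10 + x) = 2.
Multiply by 6: 2·(2E) − 3·(2E) + 6·(10 + x) = 12, i.e. 60 + 6x − (40 + 10x) = 12.
Collecting terms: −4x + 20 = 12, so −4x = −8, so x = 2.
Then 2E = 40 + 10·2 = 60, so E = 30, V = 2E/3 = 20, F = 10 + 2 = 12.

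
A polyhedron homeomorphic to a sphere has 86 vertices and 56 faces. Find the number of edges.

140

Here V − E + F = 2.
E = V + F − (2) = 86 + 56 − (2) = 140.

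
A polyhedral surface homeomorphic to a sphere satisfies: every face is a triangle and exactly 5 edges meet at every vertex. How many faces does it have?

20

Each face has 3 edges and each edge borders two faces, so 2E = 3F.
Each vertex has degree 5, so 5V = 2E and hence V = 3F/5.
Euler: V − E + F = 2 ⇒ (3F/5) − (3F/2) + F = 2.
Multiply by 10: (6 − 15 + 10)F = 20, i.e. 1F = 20.
So F = 20, E = 3·20/2 = 30, V = 3·20/5 = 12.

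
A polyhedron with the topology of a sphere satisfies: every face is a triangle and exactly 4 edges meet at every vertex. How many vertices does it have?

6

Each face has 3 edges and each edge borders two faces, so 2E = 3F.
Each vertex has degree 4, so 4V = 2E and hence V = 3F/4.
Euler: V − E + F = 2 ⇒ (3F/4) − (3F/2) + F = 2.
Multiply by 8: (6 − 12 + 8)F = 16, i.e. 2F = 16.
So F = 8, E = 3·8/2 = 12, V = 3·8/4 = 6.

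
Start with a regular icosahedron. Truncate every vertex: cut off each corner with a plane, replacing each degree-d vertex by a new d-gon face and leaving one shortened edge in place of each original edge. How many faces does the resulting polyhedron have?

32

The base solid has V = 12, E = 30, F = 20.
Truncation replaces each original edge-end by a new vertex, so V′ = 2E = 60.
Each original edge survives, and each old vertex of degree d contributes d new edges; summing degrees gives Σd = 2E, so E′ = E + 2E = 3E = 90.
Each original face survives and each original vertex becomes one new face: F′ = F + V = 32.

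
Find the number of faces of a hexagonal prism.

8

A prism on an n-gon has two n-gon bases and n rectangular sides: V = 2·6 = 12, E = 3·6 = 18, F = 6 + 2 = 8.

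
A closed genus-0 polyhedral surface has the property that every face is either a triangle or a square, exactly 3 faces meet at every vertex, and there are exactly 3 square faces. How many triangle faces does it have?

Let x be the number of triangles; then F = 3 + x.
Edge–face incidences: 2E = 4·3 + 3·x = 12 + 3x.
Every vertex has degree 3, so 3V = 2E.
Euler: V − E + F = 2 ⇒ (2E)/3 − E + (3 + x) = 2.
Multiply by 6: 2·(2E) − 3·(2E) + 6·(3 + x) = 12, i.e. 18 + 6x − (12 + 3x) = 12.
Collecting terms: 3x + 6 = 12, so 3x = 6, so x = 2.
Then 2E = 12 + 3·2 = 18, so E = 9, V = 2E/3 = 6, F = 3 + 2 = 5.

2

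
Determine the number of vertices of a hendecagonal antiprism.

22

An antiprism on an n-gon has two n-gon caps and 2n triangles: V = 2·11 = 22, E = 4·11 = 44, F = 2·11 + 2 = 24.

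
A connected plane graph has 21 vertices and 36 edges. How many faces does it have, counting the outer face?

17

Euler's formula for a connected plane graph: V − E + F = 2, so F = 2 − 21 + 36 = 17.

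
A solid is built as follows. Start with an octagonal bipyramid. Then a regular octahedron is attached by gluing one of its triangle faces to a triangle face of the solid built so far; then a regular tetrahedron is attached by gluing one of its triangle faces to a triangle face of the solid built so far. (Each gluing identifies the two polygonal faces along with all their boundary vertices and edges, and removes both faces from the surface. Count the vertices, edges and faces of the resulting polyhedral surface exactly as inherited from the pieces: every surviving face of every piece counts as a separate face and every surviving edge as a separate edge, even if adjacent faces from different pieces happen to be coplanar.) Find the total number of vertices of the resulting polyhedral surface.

An octagonal bipyramid: V=10, E=24, F=16.
Attach a regular octahedron (V=6, E=12, F=8) along a 3-gon: merge 3 vertices and 3 edges, delete both glued faces → V=13, E=33, F=22.
Attach a regular tetrahedron (V=4, E=6, F=4) along a 3-gon: merge 3 vertices and 3 edges, delete both glued faces → V=14, E=36, F=24.
Check: V − E + F = 14 − 36 + 24 = 2.

14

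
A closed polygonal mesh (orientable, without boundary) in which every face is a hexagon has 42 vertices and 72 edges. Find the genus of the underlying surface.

Every face is a hexagon and each edge borders two faces, so 6F = 2·72, giving F = 24.
χ = V − E + F = 42 − 72 + 24 = -6.
For a closed orientable surface χ = 2 − 2g, so g = (2 − (-6))/2 = 4.

4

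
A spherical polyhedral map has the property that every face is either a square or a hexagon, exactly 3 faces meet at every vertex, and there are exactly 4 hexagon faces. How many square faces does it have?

6

Let x be the number of squares; then F = 4 + x.
Edge–face incidences: 2E = 6·4 + 4·x = 24 + 4x.
Every vertex has degree 3, so 3V = 2E.
Euler: V − E + F = 2 ⇒ (2E)/3 − E + (4 + x) = 2.
Multiply by 6: 2·(2E) − 3·(2E) + 6·(4 + x) = 12, i.e. 24 + 6x − (24 + 4x) = 12.
Collecting terms: 2x = 12, so x = 6.
Then 2E = 24 + 4·6 = 48, so E = 24, V = 2E/3 = 16, F = 4 + 6 = 10.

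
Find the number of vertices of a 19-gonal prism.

A prism on an n-gon has two n-gon bases and n rectangular sides: V = 2·19 = 38, E = 3·19 = 57, F = 19 + 2 = 21.

38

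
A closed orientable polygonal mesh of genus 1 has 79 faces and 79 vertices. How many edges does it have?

For a closed orientable surface of genus 1, χ = 2 − 2·1 = 0.
E = V + F − (0) = 79 + 79 − (0) = 158.

158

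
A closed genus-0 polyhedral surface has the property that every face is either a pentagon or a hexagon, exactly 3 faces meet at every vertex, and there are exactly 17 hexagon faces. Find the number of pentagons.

12

Let x be the number of pentagons; then F = 17 + x.
Edge–face incidences: 2E = 6·17 + 5·x = 102 + 5x.
Every vertex has degree 3, so 3V = 2E.
Euler: V − E + F = 2 ⇒ (2E)/3 − E + (17 + x) = 2.
Multiply by 6: 2·(2E) − 3·(2E) + 6·(17 + x) = 12, i.e. 102 + 6x − (102 + 5x) = 12.
Collecting terms: x = 12.
Then 2E = 102 + 5·12 = 162, so E = 81, V = 2E/3 = 54, F = 17 + 12 = 29.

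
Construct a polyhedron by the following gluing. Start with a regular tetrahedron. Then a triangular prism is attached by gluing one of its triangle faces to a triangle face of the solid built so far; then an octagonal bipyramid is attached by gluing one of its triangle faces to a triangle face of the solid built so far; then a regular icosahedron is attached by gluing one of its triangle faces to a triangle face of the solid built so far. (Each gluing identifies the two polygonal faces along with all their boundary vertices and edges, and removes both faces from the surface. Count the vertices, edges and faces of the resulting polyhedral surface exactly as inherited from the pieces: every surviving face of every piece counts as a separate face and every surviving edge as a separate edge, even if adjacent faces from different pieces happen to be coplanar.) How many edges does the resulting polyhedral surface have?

60

A regular tetrahedron: V=4, E=6, F=4.
Attach a triangular prism (V=6, E=9, F=5) along a 3-gon: merge 3 vertices and 3 edges, delete both glued faces → V=7, E=12, F=7.
Attach an octagonal bipyramid (V=10, E=24, F=16) along a 3-gon: merge 3 vertices and 3 edges, delete both glued faces → V=14, E=33, F=21.
Attach a regular icosahedron (V=12, E=30, F=20) along a 3-gon: merge 3 vertices and 3 edges, delete both glued faces → V=23, E=60, F=39.
Check: V − E + F = 23 − 60 + 39 = 2.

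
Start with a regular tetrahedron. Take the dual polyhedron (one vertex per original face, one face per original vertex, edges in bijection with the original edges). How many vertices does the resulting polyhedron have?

The base solid has V = 4, E = 6, F = 4.
The dual swaps V and F and preserves E: V′ = F = 4, E′ = E = 6, F′ = V = 4.

4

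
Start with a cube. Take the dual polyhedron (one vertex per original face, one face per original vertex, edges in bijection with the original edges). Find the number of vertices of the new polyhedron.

6

The base solid has V = 8, E = 12, F = 6.
The dual swaps V and F and preserves E: V′ = F = 6, E′ = E = 12, F′ = V = 8.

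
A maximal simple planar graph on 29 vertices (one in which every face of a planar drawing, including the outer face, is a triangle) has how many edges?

In a plane triangulation 3F = 2E and V − E + F = 2, so E = 3V − 6 = 3·29 − 6 = 81.

81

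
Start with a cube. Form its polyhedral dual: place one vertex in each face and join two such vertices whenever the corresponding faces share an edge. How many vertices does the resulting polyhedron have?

The base solid has V = 8, E = 12, F = 6.
The dual swaps V and F and preserves E: V′ = F = 6, E′ = E = 12, F′ = V = 8.

6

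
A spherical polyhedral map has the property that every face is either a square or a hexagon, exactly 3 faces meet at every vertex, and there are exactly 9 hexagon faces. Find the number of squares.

6

Let x be the number of squares; then F = 9 + x.
Edge–face incidences: 2E = 6·9 + 4·x = 54 + 4x.
Every vertex has degree 3, so 3V = 2E.
Euler: V − E + F = 2 ⇒ (2E)/3 − E + (9 + x) = 2.
Multiply by 6: 2·(2E) − 3·(2E) + 6·(9 + x) = 12, i.e. 54 + 6x − (54 + 4x) = 12.
Collecting terms: 2x = 12, so x = 6.
Then 2E = 54 + 4·6 = 78, so E = 39, V = 2E/3 = 26, F = 9 + 6 = 15.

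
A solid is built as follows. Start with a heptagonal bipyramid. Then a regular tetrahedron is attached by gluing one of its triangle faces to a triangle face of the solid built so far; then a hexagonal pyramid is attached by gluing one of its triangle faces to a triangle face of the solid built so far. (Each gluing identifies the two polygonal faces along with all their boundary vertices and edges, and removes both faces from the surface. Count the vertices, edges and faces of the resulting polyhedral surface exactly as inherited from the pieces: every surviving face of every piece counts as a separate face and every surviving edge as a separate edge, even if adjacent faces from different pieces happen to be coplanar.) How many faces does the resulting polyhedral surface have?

A heptagonal bipyramid: V=9, E=21, F=14.
Attach a regular tetrahedron (V=4, E=6, F=4) along a 3-gon: merge 3 vertices and 3 edges, delete both glued faces → V=10, E=24, F=16.
Attach a hexagonal pyramid (V=7, E=12, F=7) along a 3-gon: merge 3 vertices and 3 edges, delete both glued faces → V=14, E=33, F=21.
Check: V − E + F = 14 − 33 + 21 = 2.

21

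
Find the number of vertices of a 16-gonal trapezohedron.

The n-trapezohedron (dual of the n-antiprism) has V = 2·16 + 2 = 34, E = 4·16 = 64, F = 2·16 = 32.

34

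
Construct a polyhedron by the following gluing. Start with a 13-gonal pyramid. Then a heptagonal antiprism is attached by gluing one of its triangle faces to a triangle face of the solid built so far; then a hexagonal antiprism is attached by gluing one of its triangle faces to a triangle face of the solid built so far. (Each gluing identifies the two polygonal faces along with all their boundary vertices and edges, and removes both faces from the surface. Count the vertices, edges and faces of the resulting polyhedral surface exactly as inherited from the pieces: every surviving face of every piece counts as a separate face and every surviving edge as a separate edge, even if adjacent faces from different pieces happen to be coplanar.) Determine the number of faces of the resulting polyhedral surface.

40

A 13-gonal pyramid: V=14, E=26, F=14.
Attach a heptagonal antiprism (V=14, E=28, F=16) along a 3-gon: merge 3 vertices and 3 edges, delete both glued faces → V=25, E=51, F=28.
Attach a hexagonal antiprism (V=12, E=24, F=14) along a 3-gon: merge 3 vertices and 3 edges, delete both glued faces → V=34, E=72, F=40.
Check: V − E + F = 34 − 72 + 40 = 2.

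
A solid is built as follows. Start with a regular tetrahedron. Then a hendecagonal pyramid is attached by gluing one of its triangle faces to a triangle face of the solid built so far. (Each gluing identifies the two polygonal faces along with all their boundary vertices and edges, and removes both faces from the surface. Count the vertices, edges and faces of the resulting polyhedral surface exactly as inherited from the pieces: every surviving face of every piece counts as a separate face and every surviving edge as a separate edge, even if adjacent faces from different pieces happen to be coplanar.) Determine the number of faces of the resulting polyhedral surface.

14

A regular tetrahedron: V=4, E=6, F=4.
Attach a hendecagonal pyramid (V=12, E=22, F=12) along a 3-gon: merge 3 vertices and 3 edges, delete both glued faces → V=13, E=25, F=14.
Check: V − E + F = 13 − 25 + 14 = 2.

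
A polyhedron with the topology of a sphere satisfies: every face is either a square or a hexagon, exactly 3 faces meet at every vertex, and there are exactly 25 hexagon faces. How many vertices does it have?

58

Let x be the number of squares; then F = 25 + x.
Edge–face incidences: 2E = 6·25 + 4·x = 150 + 4x.
Every vertex has degree 3, so 3V = 2E.
Euler: V − E + F = 2 ⇒ (2E)/3 − E + (25 + x) = 2.
Multiply by 6: 2·(2E) − 3·(2E) + 6·(25 + x) = 12, i.e. 150 + 6x − (150 + 4x) = 12.
Collecting terms: 2x = 12, so x = 6.
Then 2E = 150 + 4·6 = 174, so E = 87, V = 2E/3 = 58, F = 25 + 6 = 31.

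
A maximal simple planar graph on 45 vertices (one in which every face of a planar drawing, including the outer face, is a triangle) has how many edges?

In a plane triangulation 3F = 2E and V − E + F = 2, so E = 3V − 6 = 3·45 − 6 = 129.

129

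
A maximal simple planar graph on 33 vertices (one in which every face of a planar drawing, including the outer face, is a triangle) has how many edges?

93

In a plane triangulation 3F = 2E and V − E + F = 2, so E = 3V − 6 = 3·33 − 6 = 93.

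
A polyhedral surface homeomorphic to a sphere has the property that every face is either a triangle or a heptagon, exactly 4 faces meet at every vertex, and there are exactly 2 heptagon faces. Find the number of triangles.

Let x be the number of triangles; then F = 2 + x.
Edge–face incidences: 2E = 7·2 + 3·x = 14 + 3x.
Every vertex has degree 4, so 4V = 2E.
Euler: V − E + F = 2 ⇒ (2E)/4 − E + (2 + x) = 2.
Multiply by 8: 2·(2E) − 4·(2E) + 8·(2 + x) = 16, i.e. 16 + 8x − 2·(14 + 3x) = 16.
Collecting terms: 2x − 12 = 16, so 2x = 28, so x = 14.
Then 2E = 14 + 3·14 = 56, so E = 28, V = 2E/4 = 14, F = 2 + 14 = 16.

14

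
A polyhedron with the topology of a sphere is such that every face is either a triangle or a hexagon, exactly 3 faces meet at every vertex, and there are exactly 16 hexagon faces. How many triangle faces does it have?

4

Let x be the number of triangles; then F = 16 + x.
Edge–face incidences: 2E = 6·16 + 3·x = 96 + 3x.
Every vertex has degree 3, so 3V = 2E.
Euler: V − E + F = 2 ⇒ (2E)/3 − E + (16 + x) = 2.
Multiply by 6: 2·(2E) − 3·(2E) + 6·(16 + x) = 12, i.e. 96 + 6x − (96 + 3x) = 12.
Collecting terms: 3x = 12, so x = 4.
Then 2E = 96 + 3·4 = 108, so E = 54, V = 2E/3 = 36, F = 16 + 4 = 20.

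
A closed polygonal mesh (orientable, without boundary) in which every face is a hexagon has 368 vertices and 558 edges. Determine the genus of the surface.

Every face is a hexagon and each edge borders two faces, so 6F = 2·558, giving F = 186.
χ = V − E + F = 368 − 558 + 186 = -4.
For a closed orientable surface χ = 2 − 2g, so g = (2 − (-4))/2 = 3.

3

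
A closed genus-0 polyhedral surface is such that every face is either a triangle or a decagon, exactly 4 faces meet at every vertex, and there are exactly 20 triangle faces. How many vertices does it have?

20

Let x be the number of decagons; then F = 20 + x.
Edge–face incidences: 2E = 3·20 + 10·x = 60 + 10x.
Every vertex has degree 4, so 4V = 2E.
Euler: V − E + F = 2 ⇒ (2E)/4 − E + (20 + x) = 2.
Multiply by 8: 2·(2E) − 4·(2E) + 8·(20 + x) = 16, i.e. 160 + 8x − 2·(60 + 10x) = 16.
Collecting terms: −12x + 40 = 16, so −12x = −24, so x = 2.
Then 2E = 60 + 10·2 = 80, so E = 40, V = 2E/4 = 20, F = 20 + 2 = 22.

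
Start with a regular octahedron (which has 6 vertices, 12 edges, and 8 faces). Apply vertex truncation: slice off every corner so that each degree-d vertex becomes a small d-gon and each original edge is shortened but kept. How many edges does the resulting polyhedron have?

36

Truncation replaces each original edge-end by a new vertex, so V′ = 2E = 24.
Each original edge survives, and each old vertex of degree d contributes d new edges; summing degrees gives Σd = 2E, so E′ = E + 2E = 3E = 36.
Each original face survives and each original vertex becomes one new face: F′ = F + V = 14.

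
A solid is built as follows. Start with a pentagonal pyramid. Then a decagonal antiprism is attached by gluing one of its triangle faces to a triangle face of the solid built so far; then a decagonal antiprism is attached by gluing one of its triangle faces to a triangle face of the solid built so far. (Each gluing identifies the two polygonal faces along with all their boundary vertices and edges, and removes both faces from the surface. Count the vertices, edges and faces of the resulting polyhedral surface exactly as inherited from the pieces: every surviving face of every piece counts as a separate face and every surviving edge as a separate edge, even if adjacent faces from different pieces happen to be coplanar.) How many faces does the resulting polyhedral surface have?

A pentagonal pyramid: V=6, E=10, F=6.
Attach a decagonal antiprism (V=20, E=40, F=22) along a 3-gon: merge 3 vertices and 3 edges, delete both glued faces → V=23, E=47, F=26.
Attach a decagonal antiprism (V=20, E=40, F=22) along a 3-gon: merge 3 vertices and 3 edges, delete both glued faces → V=40, E=84, F=46.
Check: V − E + F = 40 − 84 + 46 = 2.

46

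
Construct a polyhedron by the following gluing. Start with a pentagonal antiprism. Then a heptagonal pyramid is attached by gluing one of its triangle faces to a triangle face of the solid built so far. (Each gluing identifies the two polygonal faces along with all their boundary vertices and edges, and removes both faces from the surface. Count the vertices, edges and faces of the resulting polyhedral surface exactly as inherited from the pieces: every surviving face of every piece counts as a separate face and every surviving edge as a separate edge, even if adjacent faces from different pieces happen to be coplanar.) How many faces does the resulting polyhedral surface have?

18

A pentagonal antiprism: V=10, E=20, F=12.
Attach a heptagonal pyramid (V=8, E=14, F=8) along a 3-gon: merge 3 vertices and 3 edges, delete both glued faces → V=15, E=31, F=18.
Check: V − E + F = 15 − 31 + 18 = 2.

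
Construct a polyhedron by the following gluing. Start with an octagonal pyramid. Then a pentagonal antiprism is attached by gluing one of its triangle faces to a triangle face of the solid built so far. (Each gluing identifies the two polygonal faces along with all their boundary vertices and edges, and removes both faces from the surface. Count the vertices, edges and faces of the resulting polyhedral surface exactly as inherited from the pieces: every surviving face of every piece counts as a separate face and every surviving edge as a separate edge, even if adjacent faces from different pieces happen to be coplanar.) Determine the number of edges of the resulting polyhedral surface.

33

An octagonal pyramid: V=9, E=16, F=9.
Attach a pentagonal antiprism (V=10, E=20, F=12) along a 3-gon: merge 3 vertices and 3 edges, delete both glued faces → V=16, E=33, F=19.
Check: V − E + F = 16 − 33 + 19 = 2.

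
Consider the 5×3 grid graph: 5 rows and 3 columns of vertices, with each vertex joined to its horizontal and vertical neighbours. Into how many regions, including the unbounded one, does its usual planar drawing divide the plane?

The grid has V = 5·3 = 15 vertices and E = 5·2 + 3·4 = 22 edges.
F = 2 − V + E = 2 − 15 + 22 = 9.

9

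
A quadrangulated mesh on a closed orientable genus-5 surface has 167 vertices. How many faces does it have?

χ = 2 − 2·5 = -8, and every face is a square so 4F = 2E.
V − E + F = -8 with E = 4F/2 gives 167 − (4/2 − 1)·F = -8, so F = 175 and E = 350.

175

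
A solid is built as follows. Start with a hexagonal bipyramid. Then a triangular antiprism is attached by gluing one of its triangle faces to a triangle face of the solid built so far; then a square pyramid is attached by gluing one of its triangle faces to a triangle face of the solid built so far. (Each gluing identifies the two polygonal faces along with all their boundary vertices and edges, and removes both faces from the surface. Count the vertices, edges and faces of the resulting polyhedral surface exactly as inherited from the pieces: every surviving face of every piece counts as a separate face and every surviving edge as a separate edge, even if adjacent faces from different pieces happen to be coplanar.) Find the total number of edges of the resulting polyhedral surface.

32

A hexagonal bipyramid: V=8, E=18, F=12.
Attach a triangular antiprism (V=6, E=12, F=8) along a 3-gon: merge 3 vertices and 3 edges, delete both glued faces → V=11, E=27, F=18.
Attach a square pyramid (V=5, E=8, F=5) along a 3-gon: merge 3 vertices and 3 edges, delete both glued faces → V=13, E=32, F=21.
Check: V − E + F = 13 − 32 + 21 = 2.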